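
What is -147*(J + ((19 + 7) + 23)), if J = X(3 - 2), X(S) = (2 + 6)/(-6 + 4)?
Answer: -6615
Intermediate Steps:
X(S) = -4 (X(S) = 8/(-2) = 8*(-½) = -4)
J = -4
-147*(J + ((19 + 7) + 23)) = -147*(-4 + ((19 + 7) + 23)) = -147*(-4 + (26 + 23)) = -147*(-4 + 49) = -147*45 = -6615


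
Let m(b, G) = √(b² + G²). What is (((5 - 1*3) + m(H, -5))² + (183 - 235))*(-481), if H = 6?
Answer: -6253 - 1924*√61 ≈ -21280.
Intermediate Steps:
m(b, G) = √(G² + b²)
(((5 - 1*3) + m(H, -5))² + (183 - 235))*(-481) = (((5 - 1*3) + √((-5)² + 6²))² + (183 - 235))*(-481) = (((5 - 3) + √(25 + 36))² - 52)*(-481) = ((2 + √61)² - 52)*(-481) = (-52 + (2 + √61)²)*(-481) = 25012 - 481*(2 + √61)²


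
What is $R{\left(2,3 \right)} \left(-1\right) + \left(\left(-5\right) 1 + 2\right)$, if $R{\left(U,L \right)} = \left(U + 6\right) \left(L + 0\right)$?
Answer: $-27$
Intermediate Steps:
$R{\left(U,L \right)} = L \left(6 + U\right)$ ($R{\left(U,L \right)} = \left(6 + U\right) L = L \left(6 + U\right)$)
$R{\left(2,3 \right)} \left(-1\right) + \left(\left(-5\right) 1 + 2\right) = 3 \left(6 + 2\right) \left(-1\right) + \left(\left(-5\right) 1 + 2\right) = 3 \cdot 8 \left(-1\right) + \left(-5 + 2\right) = 24 \left(-1\right) - 3 = -24 - 3 = -27$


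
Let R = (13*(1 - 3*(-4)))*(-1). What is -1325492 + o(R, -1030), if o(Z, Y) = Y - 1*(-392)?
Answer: -1326130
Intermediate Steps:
R = -169 (R = (13*(1 + 12))*(-1) = (13*13)*(-1) = 169*(-1) = -169)
o(Z, Y) = 392 + Y (o(Z, Y) = Y + 392 = 392 + Y)
-1325492 + o(R, -1030) = -1325492 + (392 - 1030) = -1325492 - 638 = -1326130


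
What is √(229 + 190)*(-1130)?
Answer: -1130*√419 ≈ -23131.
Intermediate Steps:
√(229 + 190)*(-1130) = √419*(-1130) = -1130*√419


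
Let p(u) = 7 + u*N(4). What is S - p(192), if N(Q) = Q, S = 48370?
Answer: 47595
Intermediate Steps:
p(u) = 7 + 4*u (p(u) = 7 + u*4 = 7 + 4*u)
S - p(192) = 48370 - (7 + 4*192) = 48370 - (7 + 768) = 48370 - 1*775 = 48370 - 775 = 47595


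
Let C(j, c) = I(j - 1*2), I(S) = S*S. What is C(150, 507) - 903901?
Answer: -881997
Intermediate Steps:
I(S) = S**2
C(j, c) = (-2 + j)**2 (C(j, c) = (j - 1*2)**2 = (j - 2)**2 = (-2 + j)**2)
C(150, 507) - 903901 = (-2 + 150)**2 - 903901 = 148**2 - 903901 = 21904 - 903901 = -881997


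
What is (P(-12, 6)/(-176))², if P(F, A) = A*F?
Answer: 81/484 ≈ 0.16736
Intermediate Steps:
(P(-12, 6)/(-176))² = ((6*(-12))/(-176))² = (-72*(-1/176))² = (9/22)² = 81/484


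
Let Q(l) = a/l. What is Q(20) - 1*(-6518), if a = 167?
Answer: 130527/20 ≈ 6526.4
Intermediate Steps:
Q(l) = 167/l
Q(20) - 1*(-6518) = 167/20 - 1*(-6518) = 167*(1/20) + 6518 = 167/20 + 6518 = 130527/20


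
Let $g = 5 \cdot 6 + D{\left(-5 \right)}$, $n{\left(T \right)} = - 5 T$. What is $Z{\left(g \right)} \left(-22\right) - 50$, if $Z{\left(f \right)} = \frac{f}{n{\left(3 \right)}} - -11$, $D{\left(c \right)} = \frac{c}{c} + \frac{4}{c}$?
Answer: $- \frac{18578}{75} \approx -247.71$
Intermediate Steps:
$D{\left(c \right)} = 1 + \frac{4}{c}$
$g = \frac{151}{5}$ ($g = 5 \cdot 6 + \frac{4 - 5}{-5} = 30 - - \frac{1}{5} = 30 + \frac{1}{5} = \frac{151}{5} \approx 30.2$)
$Z{\left(f \right)} = 11 - \frac{f}{15}$ ($Z{\left(f \right)} = \frac{f}{\left(-5\right) 3} - -11 = \frac{f}{-15} + 11 = f \left(- \frac{1}{15}\right) + 11 = - \frac{f}{15} + 11 = 11 - \frac{f}{15}$)
$Z{\left(g \right)} \left(-22\right) - 50 = \left(11 - \frac{151}{75}\right) \left(-22\right) - 50 = \frac{674}{75} \left(-22\right) - 50 = - \frac{14828}{75} - 50 = - \frac{18578}{75}$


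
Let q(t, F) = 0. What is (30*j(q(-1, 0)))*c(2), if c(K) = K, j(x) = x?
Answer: 0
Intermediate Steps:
(30*j(q(-1, 0)))*c(2) = (30*0)*2 = 0*2 = 0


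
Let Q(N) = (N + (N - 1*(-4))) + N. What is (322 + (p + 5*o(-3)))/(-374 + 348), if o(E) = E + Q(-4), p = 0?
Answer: -267/26 ≈ -10.269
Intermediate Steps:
Q(N) = 4 + 3*N (Q(N) = (N + (N + 4)) + N = (N + (4 + N)) + N = (4 + 2*N) + N = 4 + 3*N)
o(E) = -8 + E (o(E) = E + (4 + 3*(-4)) = E + (4 - 12) = E - 8 = -8 + E)
(322 + (p + 5*o(-3)))/(-374 + 348) = (322 + (0 + 5*(-8 - 3)))/(-374 + 348) = (322 + (0 + 5*(-11)))/(-26) = (322 + (0 - 55))*(-1/26) = (322 - 55)*(-1/26) = 267*(-1/26) = -267/26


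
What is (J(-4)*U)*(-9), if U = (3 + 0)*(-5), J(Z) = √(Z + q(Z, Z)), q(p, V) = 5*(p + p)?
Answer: 270*I*√11 ≈ 895.49*I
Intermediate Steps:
q(p, V) = 10*p (q(p, V) = 5*(2*p) = 10*p)
J(Z) = √11*√Z (J(Z) = √(Z + 10*Z) = √(11*Z) = √11*√Z)
U = -15 (U = 3*(-5) = -15)
(J(-4)*U)*(-9) = ((√11*√(-4))*(-15))*(-9) = ((√11*(2*I))*(-15))*(-9) = ((2*I*√11)*(-15))*(-9) = -30*I*√11*(-9) = 270*I*√11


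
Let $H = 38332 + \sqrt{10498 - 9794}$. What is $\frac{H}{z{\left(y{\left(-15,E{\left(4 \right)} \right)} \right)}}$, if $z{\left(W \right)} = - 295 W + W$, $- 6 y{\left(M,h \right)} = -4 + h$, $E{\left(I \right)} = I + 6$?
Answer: $\frac{2738}{21} + \frac{4 \sqrt{11}}{147} \approx 130.47$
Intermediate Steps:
$E{\left(I \right)} = 6 + I$
$y{\left(M,h \right)} = \frac{2}{3} - \frac{h}{6}$ ($y{\left(M,h \right)} = - \frac{-4 + h}{6} = \frac{2}{3} - \frac{h}{6}$)
$z{\left(W \right)} = - 294 W$
$H = 38332 + 8 \sqrt{11}$ ($H = 38332 + \sqrt{10498 - 9794} = 38332 + \sqrt{704} = 38332 + 8 \sqrt{11} \approx 38359.0$)
$\frac{H}{z{\left(y{\left(-15,E{\left(4 \right)} \right)} \right)}} = \frac{38332 + 8 \sqrt{11}}{\left(-294\right) \left(\frac{2}{3} - \frac{6 + 4}{6}\right)} = \frac{38332 + 8 \sqrt{11}}{\left(-294\right) \left(\frac{2}{3} - \frac{5}{3}\right)} = \frac{38332 + 8 \sqrt{11}}{\left(-294\right) \left(-1\right)} = \frac{38332 + 8 \sqrt{11}}{294} = \left(38332 + 8 \sqrt{11}\right) \frac{1}{294} = \frac{2738}{21} + \frac{4 \sqrt{11}}{147}$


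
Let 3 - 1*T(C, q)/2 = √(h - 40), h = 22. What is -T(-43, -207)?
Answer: -6 + 6*I*√2 ≈ -6.0 + 8.4853*I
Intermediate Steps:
T(C, q) = 6 - 6*I*√2 (T(C, q) = 6 - 2*√(22 - 40) = 6 - 6*I*√2)
-T(-43, -207) = -(6 - 6*I*√2) = -6 + 6*I*√2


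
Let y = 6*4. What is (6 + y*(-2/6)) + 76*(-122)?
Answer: -9274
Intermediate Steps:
y = 24
(6 + y*(-2/6)) + 76*(-122) = (6 + 24*(-2/6)) + 76*(-122) = (6 + 24*(-2*1/6)) - 9272 = (6 + 24*(-1/3)) - 9272 = (6 - 8) - 9272 = -2 - 9272 = -9274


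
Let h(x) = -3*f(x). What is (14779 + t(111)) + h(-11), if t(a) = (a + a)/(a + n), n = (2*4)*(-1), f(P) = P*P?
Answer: 1485070/103 ≈ 14418.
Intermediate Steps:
f(P) = P²
n = -8 (n = 8*(-1) = -8)
h(x) = -3*x²
t(a) = 2*a/(-8 + a) (t(a) = (a + a)/(a - 8) = (2*a)/(-8 + a) = 2*a/(-8 + a))
(14779 + t(111)) + h(-11) = (14779 + 2*111/(-8 + 111)) - 3*(-11)² = (14779 + 2*111/103) - 3*121 = (14779 + 2*111*(1/103)) - 363 = (14779 + 222/103) - 363 = 1522459/103 - 363 = 1485070/103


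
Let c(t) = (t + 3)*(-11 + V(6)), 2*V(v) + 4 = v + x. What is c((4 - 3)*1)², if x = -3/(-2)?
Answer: 1369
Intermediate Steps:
x = 3/2 (x = -3*(-½) = 3/2 ≈ 1.5000)
V(v) = -5/4 + v/2 (V(v) = -2 + (v + 3/2)/2 = -2 + (3/2 + v)/2 = -2 + (¾ + v/2) = -5/4 + v/2)
c(t) = -111/4 - 37*t/4 (c(t) = (t + 3)*(-11 + (-5/4 + (½)*6)) = (3 + t)*(-11 + (-5/4 + 3)) = (3 + t)*(-11 + 7/4) = (3 + t)*(-37/4) = -111/4 - 37*t/4)
c((4 - 3)*1)² = (-111/4 - 37*(4 - 3)/4)² = (-111/4 - 37/4)² = (-37)² = 1369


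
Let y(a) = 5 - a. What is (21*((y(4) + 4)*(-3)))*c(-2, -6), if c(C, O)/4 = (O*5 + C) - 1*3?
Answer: 44100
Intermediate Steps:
c(C, O) = -12 + 4*C + 20*O (c(C, O) = 4*((O*5 + C) - 1*3) = 4*((5*O + C) - 3) = 4*((C + 5*O) - 3) = 4*(-3 + C + 5*O) = -12 + 4*C + 20*O)
(21*((y(4) + 4)*(-3)))*c(-2, -6) = (21*(((5 - 1*4) + 4)*(-3)))*(-12 + 4*(-2) + 20*(-6)) = (21*(((5 - 4) + 4)*(-3)))*(-12 - 8 - 120) = (21*((1 + 4)*(-3)))*(-140) = (21*(5*(-3)))*(-140) = (21*(-15))*(-140) = -315*(-140) = 44100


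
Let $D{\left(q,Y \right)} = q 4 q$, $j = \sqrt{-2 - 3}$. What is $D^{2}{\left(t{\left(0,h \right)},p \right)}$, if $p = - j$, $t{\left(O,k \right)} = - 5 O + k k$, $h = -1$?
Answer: $16$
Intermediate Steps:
$j = i \sqrt{5}$ ($j = \sqrt{-5} = i \sqrt{5} \approx 2.2361 i$)
$t{\left(O,k \right)} = k^{2} - 5 O$ ($t{\left(O,k \right)} = - 5 O + k^{2} = k^{2} - 5 O$)
$p = - i \sqrt{5} \approx - 2.2361 i$
$D{\left(q,Y \right)} = 4 q^{2}$ ($D{\left(q,Y \right)} = 4 q q = 4 q^{2}$)
$D^{2}{\left(t{\left(0,h \right)},p \right)} = \left(4 \left(\left(-1\right)^{2} - 0\right)^{2}\right)^{2} = \left(4 \left(1 + 0\right)^{2}\right)^{2} = \left(4 \cdot 1^{2}\right)^{2} = \left(4 \cdot 1\right)^{2} = 4^{2} = 16$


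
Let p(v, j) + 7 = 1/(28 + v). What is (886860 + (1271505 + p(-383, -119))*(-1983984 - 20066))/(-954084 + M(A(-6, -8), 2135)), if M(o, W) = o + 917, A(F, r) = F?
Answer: 180918271882030/67675283 ≈ 2.6733e+6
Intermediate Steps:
p(v, j) = -7 + 1/(28 + v)
M(o, W) = 917 + o
(886860 + (1271505 + p(-383, -119))*(-1983984 - 20066))/(-954084 + M(A(-6, -8), 2135)) = (886860 + (1271505 + (-195 - 7*(-383))/(28 - 383))*(-1983984 - 20066))/(-954084 + (917 - 6)) = (886860 + (1271505 + (-195 + 2681)/(-355))*(-2004050))/(-954084 + 911) = (886860 + (1271505 - 1/355*2486)*(-2004050))/(-953173) = (886860 + (1271505 - 2486/355)*(-2004050))*(-1/953173) = (886860 + (451381789/355)*(-2004050))*(-1/953173) = (886860 - 180918334849090/71)*(-1/953173) = -180918271882030/71*(-1/953173) = 180918271882030/67675283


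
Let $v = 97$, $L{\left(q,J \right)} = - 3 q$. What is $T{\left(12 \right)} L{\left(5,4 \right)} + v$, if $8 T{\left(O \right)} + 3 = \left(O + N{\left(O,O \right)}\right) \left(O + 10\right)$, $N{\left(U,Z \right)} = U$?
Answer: $- \frac{7099}{8} \approx -887.38$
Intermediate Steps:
$T{\left(O \right)} = - \frac{3}{8} + \frac{O \left(10 + O\right)}{4}$ ($T{\left(O \right)} = - \frac{3}{8} + \frac{\left(O + O\right) \left(O + 10\right)}{8} = - \frac{3}{8} + \frac{2 O \left(10 + O\right)}{8} = - \frac{3}{8} + \frac{O \left(10 + O\right)}{4}$)
$T{\left(12 \right)} L{\left(5,4 \right)} + v = \left(- \frac{3}{8} + \frac{12^{2}}{4} + \frac{5}{2} \cdot 12\right) \left(\left(-3\right) 5\right) + 97 = \left(- \frac{3}{8} + \frac{1}{4} \cdot 144 + 30\right) \left(-15\right) + 97 = \left(- \frac{3}{8} + 36 + 30\right) \left(-15\right) + 97 = \frac{525}{8} \left(-15\right) + 97 = - \frac{7875}{8} + 97 = - \frac{7099}{8}$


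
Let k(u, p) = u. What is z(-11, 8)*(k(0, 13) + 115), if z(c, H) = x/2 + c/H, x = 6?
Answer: 1495/8 ≈ 186.88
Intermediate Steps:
z(c, H) = 3 + c/H (z(c, H) = 6/2 + c/H = 6*(½) + c/H = 3 + c/H)
z(-11, 8)*(k(0, 13) + 115) = (3 - 11/8)*(0 + 115) = (3 - 11*⅛)*115 = (3 - 11/8)*115 = (13/8)*115 = 1495/8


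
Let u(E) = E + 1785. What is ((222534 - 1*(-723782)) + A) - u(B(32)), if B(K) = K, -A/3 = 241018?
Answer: 221445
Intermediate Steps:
A = -723054 (A = -3*241018 = -723054)
u(E) = 1785 + E
((222534 - 1*(-723782)) + A) - u(B(32)) = ((222534 - 1*(-723782)) - 723054) - (1785 + 32) = ((222534 + 723782) - 723054) - 1*1817 = (946316 - 723054) - 1817 = 223262 - 1817 = 221445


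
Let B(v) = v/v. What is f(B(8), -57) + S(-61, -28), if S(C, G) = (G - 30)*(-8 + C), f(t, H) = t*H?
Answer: 3945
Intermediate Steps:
B(v) = 1
f(t, H) = H*t
S(C, G) = (-30 + G)*(-8 + C)
f(B(8), -57) + S(-61, -28) = -57*1 + (240 - 30*(-61) - 8*(-28) - 61*(-28)) = -57 + (240 + 1830 + 224 + 1708) = -57 + 4002 = 3945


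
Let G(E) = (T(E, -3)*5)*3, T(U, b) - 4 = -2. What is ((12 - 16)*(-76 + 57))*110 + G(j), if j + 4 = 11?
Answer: 8390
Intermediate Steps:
j = 7 (j = -4 + 11 = 7)
T(U, b) = 2 (T(U, b) = 4 - 2 = 2)
G(E) = 30 (G(E) = (2*5)*3 = 10*3 = 30)
((12 - 16)*(-76 + 57))*110 + G(j) = ((12 - 16)*(-76 + 57))*110 + 30 = -4*(-19)*110 + 30 = 76*110 + 30 = 8360 + 30 = 8390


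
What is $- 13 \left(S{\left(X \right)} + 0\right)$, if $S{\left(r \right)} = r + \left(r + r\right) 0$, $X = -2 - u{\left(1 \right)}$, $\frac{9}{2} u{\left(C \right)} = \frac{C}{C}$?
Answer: $\frac{260}{9} \approx 28.889$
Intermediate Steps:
$u{\left(C \right)} = \frac{2}{9}$ ($u{\left(C \right)} = \frac{2 \frac{C}{C}}{9} = \frac{2}{9} \cdot 1 = \frac{2}{9}$)
$X = - \frac{20}{9}$ ($X = -2 - \frac{2}{9} = - \frac{20}{9} \approx -2.2222$)
$S{\left(r \right)} = r$ ($S{\left(r \right)} = r + 2 r 0 = r + 0 = r$)
$- 13 \left(S{\left(X \right)} + 0\right) = - 13 \left(- \frac{20}{9} + 0\right) = \left(-13\right) \left(- \frac{20}{9}\right) = \frac{260}{9}$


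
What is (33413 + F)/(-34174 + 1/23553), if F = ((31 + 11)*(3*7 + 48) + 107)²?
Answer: -213471155214/804900221 ≈ -265.21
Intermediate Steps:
F = 9030025 (F = (42*(21 + 48) + 107)² = (42*69 + 107)² = (2898 + 107)² = 3005² = 9030025)
(33413 + F)/(-34174 + 1/23553) = (33413 + 9030025)/(-34174 + 1/23553) = 9063438/(-34174 + 1/23553) = 9063438/(-804900221/23553) = 9063438*(-23553/804900221) = -213471155214/804900221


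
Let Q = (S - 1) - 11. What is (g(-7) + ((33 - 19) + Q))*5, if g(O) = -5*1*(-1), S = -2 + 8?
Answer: 65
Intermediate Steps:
S = 6
g(O) = 5 (g(O) = -5*(-1) = 5)
Q = -6 (Q = (6 - 1) - 11 = 5 - 11 = -6)
(g(-7) + ((33 - 19) + Q))*5 = (5 + ((33 - 19) - 6))*5 = (5 + (14 - 6))*5 = (5 + 8)*5 = 13*5 = 65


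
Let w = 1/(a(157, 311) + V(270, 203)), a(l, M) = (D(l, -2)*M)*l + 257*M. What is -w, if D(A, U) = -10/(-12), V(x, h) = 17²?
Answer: -6/725431 ≈ -8.2709e-6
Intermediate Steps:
V(x, h) = 289
D(A, U) = ⅚ (D(A, U) = -10*(-1/12) = ⅚)
a(l, M) = 257*M + 5*M*l/6 (a(l, M) = (5*M/6)*l + 257*M = 5*M*l/6 + 257*M = 257*M + 5*M*l/6)
w = 6/725431 (w = 1/((⅙)*311*(1542 + 5*157) + 289) = 1/((⅙)*311*(1542 + 785) + 289) = 1/((⅙)*311*2327 + 289) = 1/(723697/6 + 289) = 1/(725431/6) = 6/725431 ≈ 8.2709e-6)
-w = -1*6/725431 = -6/725431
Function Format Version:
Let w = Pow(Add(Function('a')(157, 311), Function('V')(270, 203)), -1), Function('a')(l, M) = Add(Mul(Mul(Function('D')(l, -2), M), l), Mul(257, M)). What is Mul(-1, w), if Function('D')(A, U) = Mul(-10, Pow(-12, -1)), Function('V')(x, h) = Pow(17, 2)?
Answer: Rational(-6, 725431) ≈ -8.2709e-6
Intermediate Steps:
Function('V')(x, h) = 289
Function('D')(A, U) = Rational(5, 6) (Function('D')(A, U) = Mul(-10, Rational(-1, 12)) = Rational(5, 6))
Function('a')(l, M) = Add(Mul(257, M), Mul(Rational(5, 6), M, l)) (Function('a')(l, M) = Add(Mul(Mul(Rational(5, 6), M), l), Mul(257, M)) = Add(Mul(Rational(5, 6), M, l), Mul(257, M)) = Add(Mul(257, M), Mul(Rational(5, 6), M, l)))
w = Rational(6, 725431) (w = Pow(Add(Mul(Rational(1, 6), 311, Add(1542, Mul(5, 157))), 289), -1) = Pow(Add(Mul(Rational(1, 6), 311, Add(1542, 785)), 289), -1) = Pow(Add(Mul(Rational(1, 6), 311, 2327), 289), -1) = Pow(Add(Rational(723697, 6), 289), -1) = Pow(Rational(725431, 6), -1) = Rational(6, 725431) ≈ 8.2709e-6)
Mul(-1, w) = Mul(-1, Rational(6, 725431)) = Rational(-6, 725431)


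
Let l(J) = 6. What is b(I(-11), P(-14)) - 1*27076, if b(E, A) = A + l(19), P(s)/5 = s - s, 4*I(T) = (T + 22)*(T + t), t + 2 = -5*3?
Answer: -27070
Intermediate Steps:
t = -17 (t = -2 - 5*3 = -2 - 15 = -17)
I(T) = (-17 + T)*(22 + T)/4 (I(T) = ((T + 22)*(T - 17))/4 = ((22 + T)*(-17 + T))/4 = ((-17 + T)*(22 + T))/4 = (-17 + T)*(22 + T)/4)
P(s) = 0 (P(s) = 5*(s - s) = 5*0 = 0)
b(E, A) = 6 + A (b(E, A) = A + 6 = 6 + A)
b(I(-11), P(-14)) - 1*27076 = (6 + 0) - 1*27076 = 6 - 27076 = -27070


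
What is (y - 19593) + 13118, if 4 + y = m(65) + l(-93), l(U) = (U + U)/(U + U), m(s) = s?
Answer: -6413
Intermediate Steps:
l(U) = 1 (l(U) = (2*U)/((2*U)) = (2*U)*(1/(2*U)) = 1)
y = 62 (y = -4 + (65 + 1) = -4 + 66 = 62)
(y - 19593) + 13118 = (62 - 19593) + 13118 = -19531 + 13118 = -6413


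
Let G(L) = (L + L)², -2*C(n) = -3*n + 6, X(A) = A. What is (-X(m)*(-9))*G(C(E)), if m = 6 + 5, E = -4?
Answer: 32076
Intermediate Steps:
m = 11
C(n) = -3 + 3*n/2 (C(n) = -(-3*n + 6)/2 = -(6 - 3*n)/2 = -3 + 3*n/2)
G(L) = 4*L² (G(L) = (2*L)² = 4*L²)
(-X(m)*(-9))*G(C(E)) = (-1*11*(-9))*(4*(-3 + (3/2)*(-4))²) = (-11*(-9))*(4*(-3 - 6)²) = 99*(4*(-9)²) = 99*(4*81) = 99*324 = 32076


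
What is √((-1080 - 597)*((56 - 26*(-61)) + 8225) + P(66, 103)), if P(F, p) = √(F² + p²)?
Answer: √(-16546959 + √14965) ≈ 4067.8*I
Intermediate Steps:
√((-1080 - 597)*((56 - 26*(-61)) + 8225) + P(66, 103)) = √((-1080 - 597)*((56 - 26*(-61)) + 8225) + √(66² + 103²)) = √(-1677*((56 + 1586) + 8225) + √(4356 + 10609)) = √(-1677*(1642 + 8225) + √14965) = √(-1677*9867 + √14965) = √(-16546959 + √14965)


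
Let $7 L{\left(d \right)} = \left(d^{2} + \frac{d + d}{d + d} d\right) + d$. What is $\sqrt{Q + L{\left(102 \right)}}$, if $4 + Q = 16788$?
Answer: $\frac{4 \sqrt{56042}}{7} \approx 135.28$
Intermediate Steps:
$L{\left(d \right)} = \frac{d^{2}}{7} + \frac{2 d}{7}$ ($L{\left(d \right)} = \frac{\left(d^{2} + \frac{d + d}{d + d} d\right) + d}{7} = \frac{\left(d^{2} + \frac{2 d}{2 d} d\right) + d}{7} = \frac{\left(d^{2} + 2 d \frac{1}{2 d} d\right) + d}{7} = \frac{\left(d^{2} + 1 d\right) + d}{7} = \frac{\left(d^{2} + d\right) + d}{7} = \frac{\left(d + d^{2}\right) + d}{7} = \frac{d^{2} + 2 d}{7} = \frac{d^{2}}{7} + \frac{2 d}{7}$)
$Q = 16784$ ($Q = -4 + 16788 = 16784$)
$\sqrt{Q + L{\left(102 \right)}} = \sqrt{16784 + \frac{1}{7} \cdot 102 \left(2 + 102\right)} = \sqrt{16784 + \frac{1}{7} \cdot 102 \cdot 104} = \sqrt{16784 + \frac{10608}{7}} = \sqrt{\frac{128096}{7}} = \frac{4 \sqrt{56042}}{7}$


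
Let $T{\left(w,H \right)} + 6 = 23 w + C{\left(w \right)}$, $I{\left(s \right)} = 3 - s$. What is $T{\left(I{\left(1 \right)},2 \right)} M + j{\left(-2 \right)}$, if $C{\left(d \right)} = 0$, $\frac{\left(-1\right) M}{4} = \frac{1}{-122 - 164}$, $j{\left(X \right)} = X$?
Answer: $- \frac{206}{143} \approx -1.4406$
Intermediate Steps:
$M = \frac{2}{143}$ ($M = - \frac{4}{-122 - 164} = - \frac{4}{-286} = \left(-4\right) \left(- \frac{1}{286}\right) = \frac{2}{143} \approx 0.013986$)
$T{\left(w,H \right)} = -6 + 23 w$ ($T{\left(w,H \right)} = -6 + \left(23 w + 0\right) = -6 + 23 w$)
$T{\left(I{\left(1 \right)},2 \right)} M + j{\left(-2 \right)} = \left(-6 + 23 \left(3 - 1\right)\right) \frac{2}{143} - 2 = \left(-6 + 23 \cdot 2\right) \frac{2}{143} - 2 = \left(-6 + 46\right) \frac{2}{143} - 2 = 40 \cdot \frac{2}{143} - 2 = \frac{80}{143} - 2 = - \frac{206}{143}$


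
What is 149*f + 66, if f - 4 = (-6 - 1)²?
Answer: 7963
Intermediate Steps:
f = 53 (f = 4 + (-6 - 1)² = 4 + (-7)² = 4 + 49 = 53)
149*f + 66 = 149*53 + 66 = 7897 + 66 = 7963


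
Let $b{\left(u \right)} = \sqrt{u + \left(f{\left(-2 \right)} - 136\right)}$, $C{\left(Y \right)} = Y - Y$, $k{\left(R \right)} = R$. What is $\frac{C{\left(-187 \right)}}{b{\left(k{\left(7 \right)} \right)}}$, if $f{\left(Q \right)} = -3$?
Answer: $0$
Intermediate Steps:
$C{\left(Y \right)} = 0$
$b{\left(u \right)} = \sqrt{-139 + u}$ ($b{\left(u \right)} = \sqrt{u - 139} = \sqrt{-139 + u}$)
$\frac{C{\left(-187 \right)}}{b{\left(k{\left(7 \right)} \right)}} = \frac{0}{\sqrt{-139 + 7}} = \frac{0}{\sqrt{-132}} = \frac{0}{2 i \sqrt{33}} = 0 \left(- \frac{i \sqrt{33}}{66}\right) = 0$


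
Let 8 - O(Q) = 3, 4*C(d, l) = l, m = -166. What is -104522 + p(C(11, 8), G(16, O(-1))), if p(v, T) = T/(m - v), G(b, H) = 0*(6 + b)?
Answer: -104522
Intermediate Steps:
C(d, l) = l/4
O(Q) = 5 (O(Q) = 8 - 1*3 = 8 - 3 = 5)
G(b, H) = 0
p(v, T) = T/(-166 - v)
-104522 + p(C(11, 8), G(16, O(-1))) = -104522 - 1*0/(166 + (1/4)*8) = -104522 - 1*0/(166 + 2) = -104522 - 1*0/168 = -104522 - 1*0*1/168 = -104522 + 0 = -104522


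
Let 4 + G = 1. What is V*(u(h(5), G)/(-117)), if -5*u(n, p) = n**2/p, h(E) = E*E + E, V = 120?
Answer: -800/13 ≈ -61.538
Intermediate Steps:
G = -3 (G = -4 + 1 = -3)
h(E) = E + E**2 (h(E) = E**2 + E = E + E**2)
u(n, p) = -n**2/(5*p)
V*(u(h(5), G)/(-117)) = 120*(-1/5*(5*(1 + 5))**2/(-3)/(-117)) = 120*(-1/5*(5*6)**2*(-1/3)*(-1/117)) = 120*(-1/5*30**2*(-1/3)*(-1/117)) = 120*(-1/5*900*(-1/3)*(-1/117)) = 120*(60*(-1/117)) = 120*(-20/39) = -800/13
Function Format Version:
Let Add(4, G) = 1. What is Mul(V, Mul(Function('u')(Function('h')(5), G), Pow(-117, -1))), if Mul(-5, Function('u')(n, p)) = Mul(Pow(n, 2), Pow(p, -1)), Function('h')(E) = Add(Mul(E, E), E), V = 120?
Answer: Rational(-800, 13) ≈ -61.538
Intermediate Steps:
G = -3 (G = Add(-4, 1) = -3)
Function('h')(E) = Add(E, Pow(E, 2)) (Function('h')(E) = Add(Pow(E, 2), E) = Add(E, Pow(E, 2)))
Function('u')(n, p) = Mul(Rational(-1, 5), Pow(n, 2), Pow(p, -1)) (Function('u')(n, p) = Mul(Rational(-1, 5), Mul(Pow(n, 2), Pow(p, -1))) = Mul(Rational(-1, 5), Pow(n, 2), Pow(p, -1)))
Mul(V, Mul(Function('u')(Function('h')(5), G), Pow(-117, -1))) = Mul(120, Mul(Mul(Rational(-1, 5), Pow(Mul(5, Add(1, 5)), 2), Pow(-3, -1)), Pow(-117, -1))) = Mul(120, Mul(Mul(Rational(-1, 5), Pow(Mul(5, 6), 2), Rational(-1, 3)), Rational(-1, 117))) = Mul(120, Mul(Mul(Rational(-1, 5), Pow(30, 2), Rational(-1, 3)), Rational(-1, 117))) = Mul(120, Mul(Mul(Rational(-1, 5), 900, Rational(-1, 3)), Rational(-1, 117))) = Mul(120, Mul(60, Rational(-1, 117))) = Mul(120, Rational(-20, 39)) = Rational(-800, 13)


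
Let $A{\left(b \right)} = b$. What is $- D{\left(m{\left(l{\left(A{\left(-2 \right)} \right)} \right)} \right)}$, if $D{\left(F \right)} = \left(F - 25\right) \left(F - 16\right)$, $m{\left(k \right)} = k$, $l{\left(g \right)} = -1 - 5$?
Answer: $-682$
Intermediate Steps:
$l{\left(g \right)} = -6$ ($l{\left(g \right)} = -1 - 5 = -6$)
$D{\left(F \right)} = \left(-25 + F\right) \left(-16 + F\right)$
$- D{\left(m{\left(l{\left(A{\left(-2 \right)} \right)} \right)} \right)} = - (400 + \left(-6\right)^{2} - -246) = - (400 + 36 + 246) = \left(-1\right) 682 = -682$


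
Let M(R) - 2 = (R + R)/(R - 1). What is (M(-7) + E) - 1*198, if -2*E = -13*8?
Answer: -569/4 ≈ -142.25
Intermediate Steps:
E = 52 (E = -(-13)*8/2 = -1/2*(-104) = 52)
M(R) = 2 + 2*R/(-1 + R) (M(R) = 2 + (R + R)/(R - 1) = 2 + (2*R)/(-1 + R) = 2 + 2*R/(-1 + R))
(M(-7) + E) - 1*198 = (2*(-1 + 2*(-7))/(-1 - 7) + 52) - 1*198 = (2*(-1 - 14)/(-8) + 52) - 198 = (2*(-1/8)*(-15) + 52) - 198 = (15/4 + 52) - 198 = 223/4 - 198 = -569/4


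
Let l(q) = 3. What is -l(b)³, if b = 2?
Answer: -27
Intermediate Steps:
-l(b)³ = -1*3³ = -1*27 = -27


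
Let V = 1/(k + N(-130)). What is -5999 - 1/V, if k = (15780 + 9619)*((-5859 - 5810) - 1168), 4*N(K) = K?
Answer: 652081993/2 ≈ 3.2604e+8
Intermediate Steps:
N(K) = K/4
k = -326046963 (k = 25399*(-11669 - 1168) = 25399*(-12837) = -326046963)
V = -2/652093991 (V = 1/(-326046963 + (¼)*(-130)) = 1/(-326046963 - 65/2) = 1/(-652093991/2) = -2/652093991 ≈ -3.0670e-9)
-5999 - 1/V = -5999 - 1/(-2/652093991) = -5999 - 1*(-652093991/2) = -5999 + 652093991/2 = 652081993/2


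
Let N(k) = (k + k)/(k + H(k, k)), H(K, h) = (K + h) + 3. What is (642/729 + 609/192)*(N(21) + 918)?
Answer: 636867625/171072 ≈ 3722.8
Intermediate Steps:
H(K, h) = 3 + K + h
N(k) = 2*k/(3 + 3*k) (N(k) = (k + k)/(k + (3 + k + k)) = (2*k)/(k + (3 + 2*k)) = (2*k)/(3 + 3*k) = 2*k/(3 + 3*k))
(642/729 + 609/192)*(N(21) + 918) = (642/729 + 609/192)*((2/3)*21/(1 + 21) + 918) = (642*(1/729) + 609*(1/192))*((2/3)*21/22 + 918) = (214/243 + 203/64)*((2/3)*21*(1/22) + 918) = 63025*(7/11 + 918)/15552 = (63025/15552)*(10105/11) = 636867625/171072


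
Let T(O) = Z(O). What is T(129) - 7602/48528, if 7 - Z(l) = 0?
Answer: 55349/8088 ≈ 6.8433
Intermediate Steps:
Z(l) = 7 (Z(l) = 7 - 1*0 = 7 + 0 = 7)
T(O) = 7
T(129) - 7602/48528 = 7 - 7602/48528 = 7 - 7602*1/48528 = 7 - 1267/8088 = 55349/8088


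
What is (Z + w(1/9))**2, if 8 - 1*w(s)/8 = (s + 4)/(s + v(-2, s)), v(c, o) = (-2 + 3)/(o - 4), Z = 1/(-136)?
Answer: 818389813201/9784384 ≈ 83643.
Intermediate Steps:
Z = -1/136 ≈ -0.0073529
v(c, o) = 1/(-4 + o)
w(s) = 64 - 8*(4 + s)/(s + 1/(-4 + s)) (w(s) = 64 - 8*(s + 4)/(s + 1/(-4 + s)) = 64 - 8*(4 + s)/(s + 1/(-4 + s)))
(Z + w(1/9))**2 = (-1/136 + 8*(8 + (-4 + 1/9)*(-4 + 7/9))/(1 + (-4 + 1/9)/9))**2 = (-1/136 + 8*(8 + (-4 + 1/9)*(-4 + 7*(1/9)))/(1 + (-4 + 1/9)/9))**2 = (-1/136 + 8*(8 - 35*(-4 + 7/9)/9)/(1 + (1/9)*(-35/9)))**2 = (-1/136 + 8*(8 - 35/9*(-29/9))/(1 - 35/81))**2 = (-1/136 + 8*(8 + 1015/81)/(46/81))**2 = (-1/136 + 8*(81/46)*(1663/81))**2 = (-1/136 + 6652/23)**2 = (904649/3128)**2 = 818389813201/9784384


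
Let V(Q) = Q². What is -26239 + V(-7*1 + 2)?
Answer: -26214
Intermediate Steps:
-26239 + V(-7*1 + 2) = -26239 + (-7*1 + 2)² = -26239 + (-7 + 2)² = -26239 + (-5)² = -26239 + 25 = -26214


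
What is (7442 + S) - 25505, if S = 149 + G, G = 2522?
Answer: -15392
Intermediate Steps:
S = 2671 (S = 149 + 2522 = 2671)
(7442 + S) - 25505 = (7442 + 2671) - 25505 = 10113 - 25505 = -15392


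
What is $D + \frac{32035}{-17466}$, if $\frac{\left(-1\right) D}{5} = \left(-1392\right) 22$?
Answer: $\frac{2674361885}{17466} \approx 1.5312 \cdot 10^{5}$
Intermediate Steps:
$D = 153120$ ($D = - 5 \left(\left(-1392\right) 22\right) = \left(-5\right) \left(-30624\right) = 153120$)
$D + \frac{32035}{-17466} = 153120 + \frac{32035}{-17466} = 153120 + 32035 \left(- \frac{1}{17466}\right) = 153120 - \frac{32035}{17466} = \frac{2674361885}{17466}$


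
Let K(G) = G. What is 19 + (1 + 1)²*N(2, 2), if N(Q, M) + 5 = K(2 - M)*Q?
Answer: -1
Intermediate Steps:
N(Q, M) = -5 + Q*(2 - M) (N(Q, M) = -5 + (2 - M)*Q = -5 + Q*(2 - M))
19 + (1 + 1)²*N(2, 2) = 19 + (1 + 1)²*(-5 - 1*2*(-2 + 2)) = 19 + 2²*(-5 - 1*2*0) = 19 + 4*(-5 + 0) = 19 + 4*(-5) = 19 - 20 = -1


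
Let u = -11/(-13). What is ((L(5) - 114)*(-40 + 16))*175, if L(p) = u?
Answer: 6178200/13 ≈ 4.7525e+5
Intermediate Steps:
u = 11/13 (u = -11*(-1/13) = 11/13 ≈ 0.84615)
L(p) = 11/13
((L(5) - 114)*(-40 + 16))*175 = ((11/13 - 114)*(-40 + 16))*175 = -1471/13*(-24)*175 = (35304/13)*175 = 6178200/13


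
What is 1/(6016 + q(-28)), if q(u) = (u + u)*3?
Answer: 1/5848 ≈ 0.00017100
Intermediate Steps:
q(u) = 6*u (q(u) = (2*u)*3 = 6*u)
1/(6016 + q(-28)) = 1/(6016 + 6*(-28)) = 1/(6016 - 168) = 1/5848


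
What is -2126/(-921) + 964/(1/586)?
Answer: 520278710/921 ≈ 5.6491e+5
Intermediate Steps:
-2126/(-921) + 964/(1/586) = -2126*(-1/921) + 964/(1/586) = 2126/921 + 964*586 = 2126/921 + 564904 = 520278710/921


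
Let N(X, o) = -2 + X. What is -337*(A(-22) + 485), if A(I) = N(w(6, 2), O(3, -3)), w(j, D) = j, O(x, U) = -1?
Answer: -164793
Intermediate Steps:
A(I) = 4 (A(I) = -2 + 6 = 4)
-337*(A(-22) + 485) = -337*(4 + 485) = -337*489 = -164793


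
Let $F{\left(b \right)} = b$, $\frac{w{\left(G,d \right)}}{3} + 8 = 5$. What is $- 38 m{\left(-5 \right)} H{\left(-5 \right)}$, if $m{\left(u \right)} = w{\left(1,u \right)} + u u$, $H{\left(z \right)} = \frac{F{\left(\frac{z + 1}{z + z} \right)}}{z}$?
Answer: $\frac{1216}{25} \approx 48.64$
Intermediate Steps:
$w{\left(G,d \right)} = -9$ ($w{\left(G,d \right)} = -24 + 3 \cdot 5 = -24 + 15 = -9$)
$H{\left(z \right)} = \frac{1 + z}{2 z^{2}}$ ($H{\left(z \right)} = \frac{\left(z + 1\right) \frac{1}{z + z}}{z} = \frac{\left(1 + z\right) \frac{1}{2 z}}{z} = \frac{\frac{1}{2} \frac{1}{z} \left(1 + z\right)}{z} = \frac{1 + z}{2 z^{2}}$)
$m{\left(u \right)} = -9 + u^{2}$ ($m{\left(u \right)} = -9 + u u = -9 + u^{2}$)
$- 38 m{\left(-5 \right)} H{\left(-5 \right)} = - 38 \left(-9 + \left(-5\right)^{2}\right) \frac{1 - 5}{2 \cdot 25} = - 38 \left(-9 + 25\right) \frac{1}{2} \cdot \frac{1}{25} \left(-4\right) = \left(-38\right) 16 \left(- \frac{2}{25}\right) = \left(-608\right) \left(- \frac{2}{25}\right) = \frac{1216}{25}$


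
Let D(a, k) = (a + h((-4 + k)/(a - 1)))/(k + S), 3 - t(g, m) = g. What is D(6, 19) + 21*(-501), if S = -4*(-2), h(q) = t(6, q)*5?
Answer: -31564/3 ≈ -10521.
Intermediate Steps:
t(g, m) = 3 - g
h(q) = -15 (h(q) = (3 - 1*6)*5 = (3 - 6)*5 = -3*5 = -15)
S = 8
D(a, k) = (-15 + a)/(8 + k) (D(a, k) = (a - 15)/(k + 8) = (-15 + a)/(8 + k))
D(6, 19) + 21*(-501) = (-15 + 6)/(8 + 19) + 21*(-501) = -9/27 - 10521 = (1/27)*(-9) - 10521 = -⅓ - 10521 = -31564/3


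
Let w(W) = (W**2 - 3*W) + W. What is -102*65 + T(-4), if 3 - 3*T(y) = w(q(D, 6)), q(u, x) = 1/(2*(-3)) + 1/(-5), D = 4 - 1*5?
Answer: -17899081/2700 ≈ -6629.3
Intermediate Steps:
D = -1 (D = 4 - 5 = -1)
q(u, x) = -11/30 (q(u, x) = (1/2)*(-1/3) + 1*(-1/5) = -1/6 - 1/5 = -11/30)
w(W) = W**2 - 2*W
T(y) = 1919/2700 (T(y) = 1 - (-11)*(-2 - 11/30)/90 = 1 - (-11)*(-71)/(90*30) = 1 - 1/3*781/900 = 1 - 781/2700 = 1919/2700)
-102*65 + T(-4) = -102*65 + 1919/2700 = -6630 + 1919/2700 = -17899081/2700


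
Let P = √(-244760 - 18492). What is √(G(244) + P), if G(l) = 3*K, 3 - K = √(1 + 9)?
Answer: √(9 - 3*√10 + 2*I*√65813) ≈ 16.009 + 16.024*I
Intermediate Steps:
P = 2*I*√65813 (P = √(-263252) = 2*I*√65813 ≈ 513.08*I)
K = 3 - √10 (K = 3 - √(1 + 9) = 3 - √10 ≈ -0.16228)
G(l) = 9 - 3*√10 (G(l) = 3*(3 - √10) = 9 - 3*√10)
√(G(244) + P) = √((9 - 3*√10) + 2*I*√65813) = √(9 - 3*√10 + 2*I*√65813)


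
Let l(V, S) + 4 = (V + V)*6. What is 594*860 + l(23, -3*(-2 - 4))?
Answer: 511112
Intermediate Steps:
l(V, S) = -4 + 12*V (l(V, S) = -4 + (V + V)*6 = -4 + (2*V)*6 = -4 + 12*V)
594*860 + l(23, -3*(-2 - 4)) = 594*860 + (-4 + 12*23) = 510840 + (-4 + 276) = 510840 + 272 = 511112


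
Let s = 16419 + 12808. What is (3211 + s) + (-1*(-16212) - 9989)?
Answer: 38661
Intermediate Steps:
s = 29227
(3211 + s) + (-1*(-16212) - 9989) = (3211 + 29227) + (-1*(-16212) - 9989) = 32438 + (16212 - 9989) = 32438 + 6223 = 38661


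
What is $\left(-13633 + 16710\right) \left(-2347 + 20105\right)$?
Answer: $54641366$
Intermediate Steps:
$\left(-13633 + 16710\right) \left(-2347 + 20105\right) = 3077 \cdot 17758 = 54641366$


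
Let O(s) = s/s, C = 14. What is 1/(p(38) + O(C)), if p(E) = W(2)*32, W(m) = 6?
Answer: 1/193 ≈ 0.0051813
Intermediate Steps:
O(s) = 1
p(E) = 192 (p(E) = 6*32 = 192)
1/(p(38) + O(C)) = 1/(192 + 1) = 1/193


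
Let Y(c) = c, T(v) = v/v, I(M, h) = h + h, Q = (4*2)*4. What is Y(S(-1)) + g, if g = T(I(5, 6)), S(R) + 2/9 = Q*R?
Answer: -281/9 ≈ -31.222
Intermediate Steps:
Q = 32 (Q = 8*4 = 32)
S(R) = -2/9 + 32*R
I(M, h) = 2*h
T(v) = 1
g = 1
Y(S(-1)) + g = (-2/9 + 32*(-1)) + 1 = (-2/9 - 32) + 1 = -290/9 + 1 = -281/9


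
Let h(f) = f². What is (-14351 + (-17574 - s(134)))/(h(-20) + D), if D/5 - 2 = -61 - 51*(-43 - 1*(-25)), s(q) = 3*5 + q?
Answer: -32074/4695 ≈ -6.8315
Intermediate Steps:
s(q) = 15 + q
D = 4295 (D = 10 + 5*(-61 - 51*(-43 - 1*(-25))) = 10 + 5*(-61 - 51*(-43 + 25)) = 10 + 5*(-61 - 51*(-18)) = 10 + 5*(-61 + 918) = 10 + 5*857 = 10 + 4285 = 4295)
(-14351 + (-17574 - s(134)))/(h(-20) + D) = (-14351 + (-17574 - (15 + 134)))/((-20)² + 4295) = (-14351 + (-17574 - 1*149))/(400 + 4295) = (-14351 + (-17574 - 149))/4695 = (-14351 - 17723)*(1/4695) = -32074*1/4695 = -32074/4695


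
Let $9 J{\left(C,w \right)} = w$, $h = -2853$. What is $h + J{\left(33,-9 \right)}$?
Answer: $-2854$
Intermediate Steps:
$J{\left(C,w \right)} = \frac{w}{9}$
$h + J{\left(33,-9 \right)} = -2853 + \frac{1}{9} \left(-9\right) = -2853 - 1 = -2854$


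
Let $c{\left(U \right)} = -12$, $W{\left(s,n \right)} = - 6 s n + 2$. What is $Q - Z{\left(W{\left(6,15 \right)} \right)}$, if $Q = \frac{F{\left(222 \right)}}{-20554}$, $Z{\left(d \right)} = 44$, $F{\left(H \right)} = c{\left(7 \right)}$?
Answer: $- \frac{452182}{10277} \approx -43.999$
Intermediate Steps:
$W{\left(s,n \right)} = 2 - 6 n s$ ($W{\left(s,n \right)} = - 6 n s + 2 = 2 - 6 n s$)
$F{\left(H \right)} = -12$
$Q = \frac{6}{10277}$ ($Q = - \frac{12}{-20554} = \left(-12\right) \left(- \frac{1}{20554}\right) = \frac{6}{10277} \approx 0.00058383$)
$Q - Z{\left(W{\left(6,15 \right)} \right)} = \frac{6}{10277} - 44 = - \frac{452182}{10277}$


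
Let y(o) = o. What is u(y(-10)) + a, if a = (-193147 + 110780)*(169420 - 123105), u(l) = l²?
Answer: -3814827505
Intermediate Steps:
a = -3814827605 (a = -82367*46315 = -3814827605)
u(y(-10)) + a = (-10)² - 3814827605 = 100 - 3814827605 = -3814827505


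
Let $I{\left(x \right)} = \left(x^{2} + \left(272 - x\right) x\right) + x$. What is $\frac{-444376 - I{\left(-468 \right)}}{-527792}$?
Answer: $\frac{79153}{131948} \approx 0.59988$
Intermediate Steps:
$I{\left(x \right)} = x + x^{2} + x \left(272 - x\right)$ ($I{\left(x \right)} = \left(x^{2} + x \left(272 - x\right)\right) + x = x + x^{2} + x \left(272 - x\right)$)
$\frac{-444376 - I{\left(-468 \right)}}{-527792} = \frac{-444376 - 273 \left(-468\right)}{-527792} = \left(-444376 - -127764\right) \left(- \frac{1}{527792}\right) = \left(-444376 + 127764\right) \left(- \frac{1}{527792}\right) = \left(-316612\right) \left(- \frac{1}{527792}\right) = \frac{79153}{131948}$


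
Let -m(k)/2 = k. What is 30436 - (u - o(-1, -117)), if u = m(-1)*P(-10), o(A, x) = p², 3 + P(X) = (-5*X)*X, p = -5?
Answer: 31467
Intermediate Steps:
m(k) = -2*k
P(X) = -3 - 5*X² (P(X) = -3 + (-5*X)*X = -3 - 5*X²)
o(A, x) = 25 (o(A, x) = (-5)² = 25)
u = -1006 (u = (-2*(-1))*(-3 - 5*(-10)²) = 2*(-3 - 5*100) = 2*(-3 - 500) = 2*(-503) = -1006)
30436 - (u - o(-1, -117)) = 30436 - (-1006 - 1*25) = 30436 - (-1006 - 25) = 30436 - 1*(-1031) = 30436 + 1031 = 31467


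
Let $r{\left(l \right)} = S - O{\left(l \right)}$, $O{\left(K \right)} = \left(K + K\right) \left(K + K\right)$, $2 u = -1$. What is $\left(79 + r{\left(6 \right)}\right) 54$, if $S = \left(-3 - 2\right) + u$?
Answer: $-3807$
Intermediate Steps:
$u = - \frac{1}{2}$ ($u = \frac{1}{2} \left(-1\right) = - \frac{1}{2} \approx -0.5$)
$O{\left(K \right)} = 4 K^{2}$ ($O{\left(K \right)} = 2 K 2 K = 4 K^{2}$)
$S = - \frac{11}{2}$ ($S = \left(-3 - 2\right) - \frac{1}{2} = -5 - \frac{1}{2} = - \frac{11}{2} \approx -5.5$)
$r{\left(l \right)} = - \frac{11}{2} - 4 l^{2}$
$\left(79 + r{\left(6 \right)}\right) 54 = \left(79 - \left(\frac{11}{2} + 4 \cdot 6^{2}\right)\right) 54 = \left(79 - \frac{299}{2}\right) 54 = \left(- \frac{141}{2}\right) 54 = -3807$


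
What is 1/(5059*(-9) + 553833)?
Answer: 1/508302 ≈ 1.9673e-6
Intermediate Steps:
1/(5059*(-9) + 553833) = 1/(-45531 + 553833) = 1/508302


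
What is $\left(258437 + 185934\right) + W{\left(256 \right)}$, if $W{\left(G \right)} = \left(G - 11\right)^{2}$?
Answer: $504396$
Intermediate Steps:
$W{\left(G \right)} = \left(-11 + G\right)^{2}$
$\left(258437 + 185934\right) + W{\left(256 \right)} = \left(258437 + 185934\right) + \left(-11 + 256\right)^{2} = 444371 + 245^{2} = 444371 + 60025 = 504396$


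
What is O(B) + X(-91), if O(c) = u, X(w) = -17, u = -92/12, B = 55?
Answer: -74/3 ≈ -24.667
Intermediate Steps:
u = -23/3 (u = -92*1/12 = -23/3 ≈ -7.6667)
O(c) = -23/3
O(B) + X(-91) = -23/3 - 17 = -74/3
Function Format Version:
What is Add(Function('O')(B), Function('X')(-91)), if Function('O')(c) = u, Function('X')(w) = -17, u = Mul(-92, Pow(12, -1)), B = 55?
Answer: Rational(-74, 3) ≈ -24.667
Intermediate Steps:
u = Rational(-23, 3) (u = Mul(-92, Rational(1, 12)) = Rational(-23, 3) ≈ -7.6667)
Function('O')(c) = Rational(-23, 3)
Add(Function('O')(B), Function('X')(-91)) = Add(Rational(-23, 3), -17) = Rational(-74, 3)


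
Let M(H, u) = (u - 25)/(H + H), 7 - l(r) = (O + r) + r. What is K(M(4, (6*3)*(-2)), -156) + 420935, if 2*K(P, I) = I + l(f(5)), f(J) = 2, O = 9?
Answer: 420854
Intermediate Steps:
l(r) = -2 - 2*r (l(r) = 7 - ((9 + r) + r) = 7 - (9 + 2*r) = 7 + (-9 - 2*r) = -2 - 2*r)
M(H, u) = (-25 + u)/(2*H) (M(H, u) = (-25 + u)/((2*H)) = (-25 + u)*(1/(2*H)) = (-25 + u)/(2*H))
K(P, I) = -3 + I/2 (K(P, I) = (I + (-2 - 2*2))/2 = (I + (-2 - 4))/2 = (I - 6)/2 = (-6 + I)/2 = -3 + I/2)
K(M(4, (6*3)*(-2)), -156) + 420935 = (-3 + (½)*(-156)) + 420935 = (-3 - 78) + 420935 = -81 + 420935 = 420854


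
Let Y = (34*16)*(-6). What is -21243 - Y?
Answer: -17979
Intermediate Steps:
Y = -3264 (Y = 544*(-6) = -3264)
-21243 - Y = -21243 - 1*(-3264) = -21243 + 3264 = -17979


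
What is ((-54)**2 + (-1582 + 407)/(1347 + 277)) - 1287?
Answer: 2644321/1624 ≈ 1628.3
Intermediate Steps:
((-54)**2 + (-1582 + 407)/(1347 + 277)) - 1287 = (2916 - 1175/1624) - 1287 = 4734409/1624 - 1287 = 2644321/1624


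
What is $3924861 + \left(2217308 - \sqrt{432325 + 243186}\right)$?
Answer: $6142169 - \sqrt{675511} \approx 6.1413 \cdot 10^{6}$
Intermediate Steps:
$3924861 + \left(2217308 - \sqrt{432325 + 243186}\right) = 3924861 + \left(2217308 - \sqrt{675511}\right) = 6142169 - \sqrt{675511}$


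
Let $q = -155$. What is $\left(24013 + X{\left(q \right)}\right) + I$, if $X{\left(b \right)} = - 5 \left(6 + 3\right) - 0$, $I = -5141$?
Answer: $18827$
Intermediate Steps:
$X{\left(b \right)} = -45$ ($X{\left(b \right)} = \left(-5\right) 9 + 0 = -45 + 0 = -45$)
$\left(24013 + X{\left(q \right)}\right) + I = \left(24013 - 45\right) - 5141 = 23968 - 5141 = 18827$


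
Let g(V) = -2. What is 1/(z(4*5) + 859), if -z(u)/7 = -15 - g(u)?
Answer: 1/950 ≈ 0.0010526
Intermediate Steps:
z(u) = 91 (z(u) = -7*(-15 - 1*(-2)) = -7*(-15 + 2) = -7*(-13) = 91)
1/(z(4*5) + 859) = 1/(91 + 859) = 1/950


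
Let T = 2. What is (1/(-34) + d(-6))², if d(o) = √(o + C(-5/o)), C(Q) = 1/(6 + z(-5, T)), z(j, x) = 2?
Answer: (2 - 17*I*√94)²/4624 ≈ -5.8741 - 0.14258*I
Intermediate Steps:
C(Q) = ⅛ (C(Q) = 1/(6 + 2) = 1/8 = ⅛)
d(o) = √(⅛ + o) (d(o) = √(o + ⅛) = √(⅛ + o))
(1/(-34) + d(-6))² = (1/(-34) + √(2 + 16*(-6))/4)² = (-1/34 + √(2 - 96)/4)² = (-1/34 + √(-94)/4)² = (-1/34 + (I*√94)/4)² = (-1/34 + I*√94/4)²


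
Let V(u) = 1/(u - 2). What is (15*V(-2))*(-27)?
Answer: 405/4 ≈ 101.25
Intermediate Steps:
V(u) = 1/(-2 + u)
(15*V(-2))*(-27) = (15/(-2 - 2))*(-27) = (15/(-4))*(-27) = (15*(-¼))*(-27) = -15/4*(-27) = 405/4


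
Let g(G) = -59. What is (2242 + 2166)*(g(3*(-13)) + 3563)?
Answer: 15445632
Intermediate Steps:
(2242 + 2166)*(g(3*(-13)) + 3563) = (2242 + 2166)*(-59 + 3563) = 4408*3504 = 15445632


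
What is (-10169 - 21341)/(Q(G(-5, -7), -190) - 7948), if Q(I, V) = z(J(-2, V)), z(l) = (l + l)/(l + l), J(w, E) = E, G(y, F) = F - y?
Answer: 31510/7947 ≈ 3.9650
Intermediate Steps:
z(l) = 1 (z(l) = (2*l)/((2*l)) = (2*l)*(1/(2*l)) = 1)
Q(I, V) = 1
(-10169 - 21341)/(Q(G(-5, -7), -190) - 7948) = (-10169 - 21341)/(1 - 7948) = -31510/(-7947) = -31510*(-1/7947) = 31510/7947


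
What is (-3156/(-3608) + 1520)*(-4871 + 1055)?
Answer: -2617449732/451 ≈ -5.8037e+6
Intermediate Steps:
(-3156/(-3608) + 1520)*(-4871 + 1055) = (-3156*(-1/3608) + 1520)*(-3816) = (789/902 + 1520)*(-3816) = (1371829/902)*(-3816) = -2617449732/451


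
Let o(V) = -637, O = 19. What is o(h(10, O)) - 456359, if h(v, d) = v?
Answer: -456996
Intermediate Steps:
o(h(10, O)) - 456359 = -637 - 456359 = -456996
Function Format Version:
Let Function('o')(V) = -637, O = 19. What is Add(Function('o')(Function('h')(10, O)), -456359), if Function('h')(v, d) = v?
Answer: -456996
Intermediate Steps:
Add(Function('o')(Function('h')(10, O)), -456359) = Add(-637, -456359) = -456996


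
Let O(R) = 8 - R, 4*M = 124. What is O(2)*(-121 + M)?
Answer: -540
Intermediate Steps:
M = 31 (M = (¼)*124 = 31)
O(2)*(-121 + M) = (8 - 1*2)*(-121 + 31) = (8 - 2)*(-90) = 6*(-90) = -540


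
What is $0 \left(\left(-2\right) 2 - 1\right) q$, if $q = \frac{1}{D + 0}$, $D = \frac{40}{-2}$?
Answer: $0$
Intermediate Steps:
$D = -20$ ($D = 40 \left(- \frac{1}{2}\right) = -20$)
$q = - \frac{1}{20}$ ($q = \frac{1}{-20 + 0} = \frac{1}{-20} = - \frac{1}{20} \approx -0.05$)
$0 \left(\left(-2\right) 2 - 1\right) q = 0 \left(\left(-2\right) 2 - 1\right) \left(- \frac{1}{20}\right) = 0 \left(-4 - 1\right) \left(- \frac{1}{20}\right) = 0 \left(-5\right) \left(- \frac{1}{20}\right) = 0 \left(- \frac{1}{20}\right) = 0$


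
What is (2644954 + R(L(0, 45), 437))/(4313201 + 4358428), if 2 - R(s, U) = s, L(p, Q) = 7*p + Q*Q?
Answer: 880977/2890543 ≈ 0.30478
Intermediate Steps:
L(p, Q) = Q² + 7*p (L(p, Q) = 7*p + Q² = Q² + 7*p)
R(s, U) = 2 - s
(2644954 + R(L(0, 45), 437))/(4313201 + 4358428) = (2644954 + (2 - (45² + 7*0)))/(4313201 + 4358428) = (2644954 + (2 - (2025 + 0)))/8671629 = (2644954 + (2 - 1*2025))*(1/8671629) = (2644954 + (2 - 2025))*(1/8671629) = (2644954 - 2023)*(1/8671629) = 2642931*(1/8671629) = 880977/2890543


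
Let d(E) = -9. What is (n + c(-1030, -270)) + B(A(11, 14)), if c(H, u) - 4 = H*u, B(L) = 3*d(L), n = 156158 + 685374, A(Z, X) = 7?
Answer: 1119609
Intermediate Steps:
n = 841532
B(L) = -27 (B(L) = 3*(-9) = -27)
c(H, u) = 4 + H*u
(n + c(-1030, -270)) + B(A(11, 14)) = (841532 + (4 - 1030*(-270))) - 27 = (841532 + (4 + 278100)) - 27 = (841532 + 278104) - 27 = 1119636 - 27 = 1119609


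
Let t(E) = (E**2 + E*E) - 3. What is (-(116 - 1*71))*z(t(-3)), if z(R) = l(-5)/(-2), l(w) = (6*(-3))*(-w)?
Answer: -2025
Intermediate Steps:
l(w) = 18*w (l(w) = -(-18)*w = 18*w)
t(E) = -3 + 2*E**2 (t(E) = (E**2 + E**2) - 3 = 2*E**2 - 3 = -3 + 2*E**2)
z(R) = 45 (z(R) = (18*(-5))/(-2) = -90*(-1/2) = 45)
(-(116 - 1*71))*z(t(-3)) = -(116 - 1*71)*45 = -(116 - 71)*45 = -1*45*45 = -45*45 = -2025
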